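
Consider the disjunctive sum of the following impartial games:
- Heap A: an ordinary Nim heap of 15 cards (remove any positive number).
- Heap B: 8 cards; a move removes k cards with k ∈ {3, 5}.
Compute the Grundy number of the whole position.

15

Heap A is a plain Nim heap of size 15, so its Grundy value is 15.
For heap B, compute g(0), g(1), … with moves {3, 5}:
k:     0  1  2  3  4  5  6  7  8
g(k):  0  0  0  1  1  1  2  2  0
So g(8) = 0.
The value of a disjunctive sum is the nim-sum of the parts.
Combined value = 15 XOR 0 = 15.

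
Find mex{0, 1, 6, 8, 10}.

The values 0, 1 are all present; 2 is the first non-negative integer missing from the set.

2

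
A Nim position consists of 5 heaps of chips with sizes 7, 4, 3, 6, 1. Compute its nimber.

7

In binary:
  111  (7)
  100  (4)
  011  (3)
  110  (6)
  001  (1)
  ---
  111  (7)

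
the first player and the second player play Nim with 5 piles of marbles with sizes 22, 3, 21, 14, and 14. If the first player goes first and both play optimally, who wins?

the second player wins

Compute the nim-sum pairwise:
22 ^ 3 = 21
21 ^ 21 = 0
0 ^ 14 = 14
14 ^ 14 = 0
The nim-sum is 0, so this is a P-position: the player to move is in a losing position under optimal play; the first player is about to move from it and so loses — the second player wins.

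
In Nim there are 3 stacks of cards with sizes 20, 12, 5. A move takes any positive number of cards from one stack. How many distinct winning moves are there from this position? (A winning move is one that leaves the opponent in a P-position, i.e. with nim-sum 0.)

1

Nim-sum: 20 ⊕ 12 ⊕ 5 = 29.
The overall nim-sum is X = 29. A stack of size p has a winning move iff p XOR X < p (reduce it to p XOR X).
  20: 20 XOR 29 = 9 < 20 — winning move (to 9).
  12: 12 XOR 29 = 17 ≥ 12 — no move.
  5: 5 XOR 29 = 24 ≥ 5 — no move.
That gives 1 winning move.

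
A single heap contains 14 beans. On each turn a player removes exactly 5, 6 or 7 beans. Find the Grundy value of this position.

Build the Grundy sequence with g(k) = mex{g(k−s) : s ∈ {5, 6, 7}, s ≤ k}:
g(0) = mex{} = 0
g(1) = mex{} = 0
g(2) = mex{} = 0
g(3) = mex{} = 0
g(4) = mex{} = 0
g(5) = mex{0} = 1
g(6) = mex{0} = 1
g(7) = mex{0} = 1
g(8) = mex{0} = 1
g(9) = mex{0} = 1
g(10) = mex{0,1} = 2
g(11) = mex{0,1} = 2
g(12) = mex{1} = 0
g(13) = mex{1} = 0
g(14) = mex{1} = 0
So g(14) = 0.

0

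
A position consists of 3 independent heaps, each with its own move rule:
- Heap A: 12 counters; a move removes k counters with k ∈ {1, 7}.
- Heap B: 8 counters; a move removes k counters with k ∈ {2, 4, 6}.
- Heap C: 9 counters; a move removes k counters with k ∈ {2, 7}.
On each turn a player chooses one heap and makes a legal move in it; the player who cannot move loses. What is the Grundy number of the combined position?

0

Build the Grundy sequence for heap A with g(k) = mex{g(k−s) : s ∈ {1, 7}, s ≤ k}:
g(0) = mex{} = 0
g(1) = mex{0} = 1
g(2) = mex{1} = 0
g(3) = mex{0} = 1
g(4) = mex{1} = 0
g(5) = mex{0} = 1
g(6) = mex{1} = 0
g(7) = mex{0} = 1
g(8) = mex{1} = 0
g(9) = mex{0} = 1
g(10) = mex{1} = 0
g(11) = mex{0} = 1
g(12) = mex{1} = 0
So g(12) = 0.
Grundy values for heap B (subtraction set {2, 4, 6}):
k:     0  1  2  3  4  5  6  7  8
g(k):  0  0  1  1  2  2  3  3  0
So g(8) = 0.
For heap C, compute g(0), g(1), … with moves {2, 7}:
g(0) = mex{} = 0
g(1) = mex{} = 0
g(2) = mex{0} = 1
g(3) = mex{0} = 1
g(4) = mex{1} = 0
g(5) = mex{1} = 0
g(6) = mex{0} = 1
g(7) = mex{0} = 1
g(8) = mex{0,1} = 2
g(9) = mex{1} = 0
So g(9) = 0.
By the Sprague-Grundy theorem, the Grundy value of a sum of independent games is the XOR of the component values.
Combined value = 0 XOR 0 XOR 0 = 0.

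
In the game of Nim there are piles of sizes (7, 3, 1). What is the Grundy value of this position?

In binary:
  111  (7)
  011  (3)
  001  (1)
  ---
  101  (5)

5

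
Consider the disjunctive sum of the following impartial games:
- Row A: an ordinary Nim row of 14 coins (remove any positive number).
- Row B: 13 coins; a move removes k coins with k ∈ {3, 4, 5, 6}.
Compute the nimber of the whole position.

Row A is a plain Nim row of size 14, so its Grundy value is 14.
For row B, compute g(0), g(1), … with moves {3, 4, 5, 6}:
k:     0  1  2  3  4  5  6  7  8  9 10 11 12 13
g(k):  0  0  0  1  1  1  2  2  2  0  0  0  1  1
So g(13) = 1.
By the Sprague-Grundy theorem, the Grundy value of a sum of independent games is the XOR of the component values.
Combined value = 14 ⊕ 1 = 15.

15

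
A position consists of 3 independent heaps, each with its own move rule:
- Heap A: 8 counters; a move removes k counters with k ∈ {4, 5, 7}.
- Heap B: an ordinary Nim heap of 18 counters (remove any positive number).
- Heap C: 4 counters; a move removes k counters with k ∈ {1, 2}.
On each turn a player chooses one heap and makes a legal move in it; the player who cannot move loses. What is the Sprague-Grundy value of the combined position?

17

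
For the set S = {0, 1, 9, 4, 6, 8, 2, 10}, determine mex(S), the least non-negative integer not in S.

3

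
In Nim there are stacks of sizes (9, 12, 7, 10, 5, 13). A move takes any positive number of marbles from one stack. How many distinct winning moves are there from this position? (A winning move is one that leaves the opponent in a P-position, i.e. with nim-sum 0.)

0

In binary:
  1001  (9)
  1100  (12)
  0111  (7)
  1010  (10)
  0101  (5)
  1101  (13)
  ----
  0000  (0)
The nim-sum is already 0, so every move leaves a nonzero nim-sum — there are no winning moves.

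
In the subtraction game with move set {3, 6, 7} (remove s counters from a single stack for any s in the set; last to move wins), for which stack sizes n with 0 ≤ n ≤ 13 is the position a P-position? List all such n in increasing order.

0, 1, 2, 10, 11, 12

Compute g(0), g(1), … for moves {3, 6, 7}:
g(0) = mex{} = 0
g(1) = mex{} = 0
g(2) = mex{} = 0
g(3) = mex{0} = 1
g(4) = mex{0} = 1
g(5) = mex{0} = 1
g(6) = mex{0,1} = 2
g(7) = mex{0,1} = 2
g(8) = mex{0,1} = 2
g(9) = mex{0,1,2} = 3
g(10) = mex{1,2} = 0
g(11) = mex{1,2} = 0
g(12) = mex{1,2,3} = 0
g(13) = mex{0,2} = 1
The P-positions (g = 0) in 0..13 are 0, 1, 2, 10, 11, 12.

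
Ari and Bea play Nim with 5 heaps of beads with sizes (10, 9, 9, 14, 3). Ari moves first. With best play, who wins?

Ari wins

Nim-sum: 10 ^ 9 ^ 9 ^ 14 ^ 3 = 7.
The nim-sum is 7 ≠ 0, so this is an N-position: the player to move can win; Ari has a winning move.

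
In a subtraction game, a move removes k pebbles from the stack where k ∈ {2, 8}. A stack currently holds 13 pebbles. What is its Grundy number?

1

Compute g(0), g(1), … for moves {2, 8}:
k:     0  1  2  3  4  5  6  7  8  9 10 11 12 13
g(k):  0  0  1  1  0  0  1  1  2  2  0  0  1  1
So g(13) = 1.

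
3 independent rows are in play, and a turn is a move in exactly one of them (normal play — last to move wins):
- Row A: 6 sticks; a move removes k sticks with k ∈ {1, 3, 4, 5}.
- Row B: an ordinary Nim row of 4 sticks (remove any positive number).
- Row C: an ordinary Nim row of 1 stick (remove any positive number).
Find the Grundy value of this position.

Grundy values for row A (subtraction set {1, 3, 4, 5}):
k:     0  1  2  3  4  5  6
g(k):  0  1  0  1  2  3  2
So g(6) = 2.
Row B is a plain Nim row of size 4, so its Grundy value is 4.
Row C is a plain Nim row of size 1, so its Grundy value is 1.
The value of a disjunctive sum is the nim-sum of the parts.
Combined value = 2 ⊕ 4 ⊕ 1 = 7.

7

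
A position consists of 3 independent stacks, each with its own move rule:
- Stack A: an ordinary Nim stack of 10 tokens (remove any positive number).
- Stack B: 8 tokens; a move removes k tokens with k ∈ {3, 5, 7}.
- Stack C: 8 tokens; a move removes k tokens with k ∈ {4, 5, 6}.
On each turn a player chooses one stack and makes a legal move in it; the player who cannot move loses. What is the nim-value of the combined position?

10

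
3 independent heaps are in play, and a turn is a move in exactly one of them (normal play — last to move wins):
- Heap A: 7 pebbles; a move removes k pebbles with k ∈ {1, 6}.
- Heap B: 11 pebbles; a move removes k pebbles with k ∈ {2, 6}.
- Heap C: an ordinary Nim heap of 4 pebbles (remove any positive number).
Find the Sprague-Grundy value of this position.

Build the Grundy sequence for heap A with g(k) = mex{g(k−s) : s ∈ {1, 6}, s ≤ k}:
k:     0  1  2  3  4  5  6  7
g(k):  0  1  0  1  0  1  2  0
So g(7) = 0.
Grundy values for heap B (subtraction set {2, 6}):
k:     0  1  2  3  4  5  6  7  8  9 10 11
g(k):  0  0  1  1  0  0  1  1  0  0  1  1
So g(11) = 1.
Heap C is a plain Nim heap of size 4, so its Grundy value is 4.
The value of a disjunctive sum is the nim-sum of the parts.
Combined value = 0 ⊕ 1 ⊕ 4 = 5.

5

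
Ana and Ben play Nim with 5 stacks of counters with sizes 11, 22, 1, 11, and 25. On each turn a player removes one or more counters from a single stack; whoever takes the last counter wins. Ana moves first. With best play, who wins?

Ana wins

Nim-sum: 11 ^ 22 ^ 1 ^ 11 ^ 25 = 14.
The nim-sum is 14 ≠ 0, so this is an N-position: the player to move can win; Ana has a winning move.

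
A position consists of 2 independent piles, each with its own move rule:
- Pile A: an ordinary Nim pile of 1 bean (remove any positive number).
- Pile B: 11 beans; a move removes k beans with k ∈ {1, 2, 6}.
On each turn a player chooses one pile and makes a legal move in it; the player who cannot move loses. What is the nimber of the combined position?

0

Pile A is a plain Nim pile of size 1, so its Grundy value is 1.
For pile B, compute g(0), g(1), … with moves {1, 2, 6}:
g(0) = mex{} = 0
g(1) = mex{0} = 1
g(2) = mex{0,1} = 2
g(3) = mex{1,2} = 0
g(4) = mex{0,2} = 1
g(5) = mex{0,1} = 2
g(6) = mex{0,1,2} = 3
g(7) = mex{1,2,3} = 0
g(8) = mex{0,2,3} = 1
g(9) = mex{0,1} = 2
g(10) = mex{1,2} = 0
g(11) = mex{0,2} = 1
So g(11) = 1.
By the Sprague-Grundy theorem, the Grundy value of a sum of independent games is the XOR of the component values.
Combined value = 1 XOR 1 = 0.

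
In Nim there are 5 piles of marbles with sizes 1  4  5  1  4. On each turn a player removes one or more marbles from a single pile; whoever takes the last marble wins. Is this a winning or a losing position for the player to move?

Compute the nim-sum pairwise:
1 ^ 4 = 5
5 ^ 5 = 0
0 ^ 1 = 1
1 ^ 4 = 5
The nim-sum is 5 ≠ 0, so this is an N-position: the player to move can win.

Winning position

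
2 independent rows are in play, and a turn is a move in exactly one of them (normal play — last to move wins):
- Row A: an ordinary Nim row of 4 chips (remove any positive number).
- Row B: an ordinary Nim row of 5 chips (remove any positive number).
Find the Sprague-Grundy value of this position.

1

Row A is a plain Nim row of size 4, so its Grundy value is 4.
Row B is a plain Nim row of size 5, so its Grundy value is 5.
The value of a disjunctive sum is the nim-sum of the parts.
Combined value = 4 XOR 5 = 1.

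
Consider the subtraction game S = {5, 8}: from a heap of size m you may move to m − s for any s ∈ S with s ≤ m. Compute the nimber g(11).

Compute g(0), g(1), … for moves {5, 8}:
g(0) = mex{} = 0
g(1) = mex{} = 0
g(2) = mex{} = 0
g(3) = mex{} = 0
g(4) = mex{} = 0
g(5) = mex{0} = 1
g(6) = mex{0} = 1
g(7) = mex{0} = 1
g(8) = mex{0} = 1
g(9) = mex{0} = 1
g(10) = mex{0,1} = 2
g(11) = mex{0,1} = 2
So g(11) = 2.

2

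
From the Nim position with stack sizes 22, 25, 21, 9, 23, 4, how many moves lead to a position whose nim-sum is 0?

0

Bitwise XOR of the heap sizes:
  10110  (22)
  11001  (25)
  10101  (21)
  01001  (9)
  10111  (23)
  00100  (4)
  -----
  00000  (0)
The nim-sum is already 0, so every move leaves a nonzero nim-sum — there are no winning moves.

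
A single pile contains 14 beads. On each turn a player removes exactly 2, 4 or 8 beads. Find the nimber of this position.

Grundy values for subtraction set {2, 4, 8}:
g(0) = mex{} = 0
g(1) = mex{} = 0
g(2) = mex{0} = 1
g(3) = mex{0} = 1
g(4) = mex{0,1} = 2
g(5) = mex{0,1} = 2
g(6) = mex{1,2} = 0
g(7) = mex{1,2} = 0
g(8) = mex{0,2} = 1
g(9) = mex{0,2} = 1
g(10) = mex{0,1} = 2
g(11) = mex{0,1} = 2
g(12) = mex{1,2} = 0
g(13) = mex{1,2} = 0
g(14) = mex{0,2} = 1
So g(14) = 1.

1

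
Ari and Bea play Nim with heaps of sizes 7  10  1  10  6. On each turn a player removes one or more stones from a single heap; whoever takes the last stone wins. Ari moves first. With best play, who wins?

Write each in binary and XOR column by column:
  0111  (7)
  1010  (10)
  0001  (1)
  1010  (10)
  0110  (6)
  ----
  0000  (0)
The nim-sum is 0, so this is a P-position: the player to move is in a losing position under optimal play; Ari is about to move from it and so loses — Bea wins.

Bea wins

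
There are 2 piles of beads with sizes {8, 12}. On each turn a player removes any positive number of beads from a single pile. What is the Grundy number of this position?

4

Compute the nim-sum pairwise:
8 XOR 12 = 4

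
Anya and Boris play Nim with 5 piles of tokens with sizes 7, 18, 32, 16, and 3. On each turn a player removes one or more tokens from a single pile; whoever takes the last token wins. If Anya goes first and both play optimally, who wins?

Anya wins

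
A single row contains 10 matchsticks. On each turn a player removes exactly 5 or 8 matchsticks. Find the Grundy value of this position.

Compute g(0), g(1), … for moves {5, 8}:
g(0) = mex{} = 0
g(1) = mex{} = 0
g(2) = mex{} = 0
g(3) = mex{} = 0
g(4) = mex{} = 0
g(5) = mex{0} = 1
g(6) = mex{0} = 1
g(7) = mex{0} = 1
g(8) = mex{0} = 1
g(9) = mex{0} = 1
g(10) = mex{0,1} = 2
So g(10) = 2.

2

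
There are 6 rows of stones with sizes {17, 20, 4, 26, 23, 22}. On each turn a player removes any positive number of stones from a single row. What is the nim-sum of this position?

26

Nim-sum: 17 ⊕ 20 ⊕ 4 ⊕ 26 ⊕ 23 ⊕ 22 = 26.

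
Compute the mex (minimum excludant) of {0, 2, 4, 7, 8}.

1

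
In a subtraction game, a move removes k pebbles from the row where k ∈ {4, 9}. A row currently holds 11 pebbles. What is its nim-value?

2

Build the Grundy sequence with g(k) = mex{g(k−s) : s ∈ {4, 9}, s ≤ k}:
k:     0  1  2  3  4  5  6  7  8  9 10 11
g(k):  0  0  0  0  1  1  1  1  0  2  2  2
So g(11) = 2.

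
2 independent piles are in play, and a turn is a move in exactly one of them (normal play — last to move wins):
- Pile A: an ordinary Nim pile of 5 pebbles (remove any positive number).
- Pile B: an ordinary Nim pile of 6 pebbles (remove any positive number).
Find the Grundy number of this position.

3

Pile A is a plain Nim pile of size 5, so its Grundy value is 5.
Pile B is a plain Nim pile of size 6, so its Grundy value is 6.
The value of a disjunctive sum is the nim-sum of the parts.
Combined value = 5 XOR 6 = 3.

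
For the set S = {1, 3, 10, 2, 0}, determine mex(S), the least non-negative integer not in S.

4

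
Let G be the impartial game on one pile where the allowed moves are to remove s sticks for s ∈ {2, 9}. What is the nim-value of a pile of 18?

1

Build the Grundy sequence with g(k) = mex{g(k−s) : s ∈ {2, 9}, s ≤ k}:
k:     0  1  2  3  4  5  6  7  8  9 10 11 12 13 14 15 16 17 18
g(k):  0  0  1  1  0  0  1  1  0  2  1  0  0  1  1  0  0  1  1
So g(18) = 1.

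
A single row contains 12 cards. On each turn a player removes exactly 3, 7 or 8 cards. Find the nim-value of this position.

0

Grundy values for subtraction set {3, 7, 8}:
k:     0  1  2  3  4  5  6  7  8  9 10 11 12
g(k):  0  0  0  1  1  1  0  2  2  1  3  0  0
So g(12) = 0.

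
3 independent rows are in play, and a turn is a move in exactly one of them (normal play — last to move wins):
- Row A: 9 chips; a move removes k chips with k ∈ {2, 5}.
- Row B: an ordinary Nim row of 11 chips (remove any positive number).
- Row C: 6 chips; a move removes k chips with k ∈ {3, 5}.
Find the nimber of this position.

8

Grundy values for row A (subtraction set {2, 5}):
k:     0  1  2  3  4  5  6  7  8  9
g(k):  0  0  1  1  0  2  1  0  0  1
So g(9) = 1.
Row B is a plain Nim row of size 11, so its Grundy value is 11.
Build the Grundy sequence for row C with g(k) = mex{g(k−s) : s ∈ {3, 5}, s ≤ k}:
g(0) = mex{} = 0
g(1) = mex{} = 0
g(2) = mex{} = 0
g(3) = mex{0} = 1
g(4) = mex{0} = 1
g(5) = mex{0} = 1
g(6) = mex{0,1} = 2
So g(6) = 2.
The value of a disjunctive sum is the nim-sum of the parts.
Combined value = 1 XOR 11 XOR 2 = 8.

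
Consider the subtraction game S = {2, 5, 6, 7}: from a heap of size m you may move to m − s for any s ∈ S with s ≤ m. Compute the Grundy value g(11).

3

Grundy values for subtraction set {2, 5, 6, 7}:
k:     0  1  2  3  4  5  6  7  8  9 10 11
g(k):  0  0  1  1  0  2  1  3  2  2  3  3
So g(11) = 3.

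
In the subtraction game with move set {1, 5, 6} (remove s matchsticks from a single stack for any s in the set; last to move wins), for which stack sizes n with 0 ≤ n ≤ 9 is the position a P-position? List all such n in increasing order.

Grundy values for subtraction set {1, 5, 6}:
k:     0  1  2  3  4  5  6  7  8  9
g(k):  0  1  0  1  0  1  2  3  2  3
The P-positions (g = 0) in 0..9 are 0, 2, 4.

0, 2, 4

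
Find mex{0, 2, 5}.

1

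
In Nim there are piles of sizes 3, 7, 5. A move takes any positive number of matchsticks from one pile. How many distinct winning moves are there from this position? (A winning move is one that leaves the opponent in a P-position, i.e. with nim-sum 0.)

3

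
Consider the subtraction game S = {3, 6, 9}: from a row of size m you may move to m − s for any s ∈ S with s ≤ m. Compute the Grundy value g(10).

Build the Grundy sequence with g(k) = mex{g(k−s) : s ∈ {3, 6, 9}, s ≤ k}:
g(0) = mex{} = 0
g(1) = mex{} = 0
g(2) = mex{} = 0
g(3) = mex{0} = 1
g(4) = mex{0} = 1
g(5) = mex{0} = 1
g(6) = mex{0,1} = 2
g(7) = mex{0,1} = 2
g(8) = mex{0,1} = 2
g(9) = mex{0,1,2} = 3
g(10) = mex{0,1,2} = 3
So g(10) = 3.

3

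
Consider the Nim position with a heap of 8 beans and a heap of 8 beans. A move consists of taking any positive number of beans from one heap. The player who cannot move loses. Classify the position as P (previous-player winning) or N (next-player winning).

P-position

Compute the nim-sum pairwise:
8 ⊕ 8 = 0
The nim-sum is 0, so this is a P-position: the player to move is in a losing position under optimal play.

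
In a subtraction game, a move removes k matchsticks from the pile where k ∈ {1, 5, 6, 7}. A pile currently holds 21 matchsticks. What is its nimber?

3

Compute g(0), g(1), … for moves {1, 5, 6, 7}:
k:     0  1  2  3  4  5  6  7  8  9 10 11 12 13 14 15 16 17 18 19 20 21
g(k):  0  1  0  1  0  1  2  3  2  3  2  3  0  1  0  1  0  1  2  3  2  3
So g(21) = 3.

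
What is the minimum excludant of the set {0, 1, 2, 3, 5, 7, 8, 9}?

4

The values 0, 1, 2, 3 are all present; 4 is the first non-negative integer missing from the set.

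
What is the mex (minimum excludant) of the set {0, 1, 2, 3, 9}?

4

The values 0, 1, 2, 3 are all present; 4 is the first non-negative integer missing from the set.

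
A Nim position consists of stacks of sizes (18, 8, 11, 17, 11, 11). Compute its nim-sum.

0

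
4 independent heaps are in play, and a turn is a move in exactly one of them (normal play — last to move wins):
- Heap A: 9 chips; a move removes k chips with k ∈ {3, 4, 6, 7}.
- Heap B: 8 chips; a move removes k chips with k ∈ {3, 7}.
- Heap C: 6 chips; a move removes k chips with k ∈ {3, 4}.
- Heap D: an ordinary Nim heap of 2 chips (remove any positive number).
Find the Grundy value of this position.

1

Build the Grundy sequence for heap A with g(k) = mex{g(k−s) : s ∈ {3, 4, 6, 7}, s ≤ k}:
k:     0  1  2  3  4  5  6  7  8  9
g(k):  0  0  0  1  1  1  2  2  2  3
So g(9) = 3.
For heap B, compute g(0), g(1), … with moves {3, 7}:
k:     0  1  2  3  4  5  6  7  8
g(k):  0  0  0  1  1  1  0  2  2
So g(8) = 2.
Grundy values for heap C (subtraction set {3, 4}):
g(0) = mex{} = 0
g(1) = mex{} = 0
g(2) = mex{} = 0
g(3) = mex{0} = 1
g(4) = mex{0} = 1
g(5) = mex{0} = 1
g(6) = mex{0,1} = 2
So g(6) = 2.
Heap D is a plain Nim heap of size 2, so its Grundy value is 2.
By the Sprague-Grundy theorem, the Grundy value of a sum of independent games is the XOR of the component values.
Combined value = 3 ⊕ 2 ⊕ 2 ⊕ 2 = 1.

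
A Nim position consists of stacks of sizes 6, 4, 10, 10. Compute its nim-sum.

2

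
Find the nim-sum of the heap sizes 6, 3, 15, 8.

2

Write each in binary and XOR column by column:
  0110  (6)
  0011  (3)
  1111  (15)
  1000  (8)
  ----
  0010  (2)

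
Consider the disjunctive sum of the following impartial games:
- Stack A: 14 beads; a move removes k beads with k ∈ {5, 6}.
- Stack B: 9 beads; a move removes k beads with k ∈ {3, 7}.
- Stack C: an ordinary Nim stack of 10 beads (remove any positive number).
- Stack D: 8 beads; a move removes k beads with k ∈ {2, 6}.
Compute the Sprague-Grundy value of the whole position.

Grundy values for stack A (subtraction set {5, 6}):
g(0) = mex{} = 0
g(1) = mex{} = 0
g(2) = mex{} = 0
g(3) = mex{} = 0
g(4) = mex{} = 0
g(5) = mex{0} = 1
g(6) = mex{0} = 1
g(7) = mex{0} = 1
g(8) = mex{0} = 1
g(9) = mex{0} = 1
g(10) = mex{0,1} = 2
g(11) = mex{1} = 0
g(12) = mex{1} = 0
g(13) = mex{1} = 0
g(14) = mex{1} = 0
So g(14) = 0.
Grundy values for stack B (subtraction set {3, 7}):
k:     0  1  2  3  4  5  6  7  8  9
g(k):  0  0  0  1  1  1  0  2  2  1
So g(9) = 1.
Stack C is a plain Nim stack of size 10, so its Grundy value is 10.
For stack D, compute g(0), g(1), … with moves {2, 6}:
k:     0  1  2  3  4  5  6  7  8
g(k):  0  0  1  1  0  0  1  1  0
So g(8) = 0.
By the Sprague-Grundy theorem, the Grundy value of a sum of independent games is the XOR of the component values.
Combined value = 0 ⊕ 1 ⊕ 10 ⊕ 0 = 11.

11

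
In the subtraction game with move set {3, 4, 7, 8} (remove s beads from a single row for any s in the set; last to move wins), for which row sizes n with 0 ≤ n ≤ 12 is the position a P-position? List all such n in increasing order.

0, 1, 2, 11, 12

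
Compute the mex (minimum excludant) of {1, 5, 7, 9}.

0 is not in the set, so the mex is 0.

0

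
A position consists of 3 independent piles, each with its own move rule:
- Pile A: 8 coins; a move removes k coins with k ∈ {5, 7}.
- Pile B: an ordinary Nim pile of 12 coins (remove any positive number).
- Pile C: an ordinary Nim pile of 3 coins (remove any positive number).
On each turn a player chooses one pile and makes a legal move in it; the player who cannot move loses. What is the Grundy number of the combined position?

Grundy values for pile A (subtraction set {5, 7}):
k:     0  1  2  3  4  5  6  7  8
g(k):  0  0  0  0  0  1  1  1  1
So g(8) = 1.
Pile B is a plain Nim pile of size 12, so its Grundy value is 12.
Pile C is a plain Nim pile of size 3, so its Grundy value is 3.
By the Sprague-Grundy theorem, the Grundy value of a sum of independent games is the XOR of the component values.
Combined value = 1 XOR 12 XOR 3 = 14.

14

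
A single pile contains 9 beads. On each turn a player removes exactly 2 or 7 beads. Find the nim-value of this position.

0

Build the Grundy sequence with g(k) = mex{g(k−s) : s ∈ {2, 7}, s ≤ k}:
k:     0  1  2  3  4  5  6  7  8  9
g(k):  0  0  1  1  0  0  1  1  2  0
So g(9) = 0.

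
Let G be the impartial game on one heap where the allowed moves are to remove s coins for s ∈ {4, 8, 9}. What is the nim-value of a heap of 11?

Grundy values for subtraction set {4, 8, 9}:
k:     0  1  2  3  4  5  6  7  8  9 10 11
g(k):  0  0  0  0  1  1  1  1  2  2  2  2
So g(11) = 2.

2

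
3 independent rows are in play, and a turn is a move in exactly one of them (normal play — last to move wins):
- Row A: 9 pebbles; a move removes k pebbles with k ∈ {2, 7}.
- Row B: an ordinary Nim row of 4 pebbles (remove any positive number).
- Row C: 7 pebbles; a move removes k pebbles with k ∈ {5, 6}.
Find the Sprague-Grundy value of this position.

5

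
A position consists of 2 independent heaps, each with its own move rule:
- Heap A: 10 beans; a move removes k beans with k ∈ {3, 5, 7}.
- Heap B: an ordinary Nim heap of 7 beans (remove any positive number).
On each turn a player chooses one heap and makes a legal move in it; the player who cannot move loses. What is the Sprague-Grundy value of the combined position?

7

Grundy values for heap A (subtraction set {3, 5, 7}):
k:     0  1  2  3  4  5  6  7  8  9 10
g(k):  0  0  0  1  1  1  2  2  2  3  0
So g(10) = 0.
Heap B is a plain Nim heap of size 7, so its Grundy value is 7.
By the Sprague-Grundy theorem, the Grundy value of a sum of independent games is the XOR of the component values.
Combined value = 0 ⊕ 7 = 7.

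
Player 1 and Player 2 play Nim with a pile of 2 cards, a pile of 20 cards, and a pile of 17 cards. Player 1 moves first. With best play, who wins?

Compute the nim-sum pairwise:
2 ^ 20 = 22
22 ^ 17 = 7
The nim-sum is 7 ≠ 0, so this is an N-position: the player to move can win; Player 1 has a winning move.

Player 1 wins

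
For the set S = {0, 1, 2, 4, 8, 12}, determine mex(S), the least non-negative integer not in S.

3

The values 0, 1, 2 are all present; 3 is the first non-negative integer missing from the set.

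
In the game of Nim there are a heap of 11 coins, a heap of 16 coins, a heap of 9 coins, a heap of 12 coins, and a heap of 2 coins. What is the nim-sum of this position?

Nim-sum: 11 ^ 16 ^ 9 ^ 12 ^ 2 = 28.

28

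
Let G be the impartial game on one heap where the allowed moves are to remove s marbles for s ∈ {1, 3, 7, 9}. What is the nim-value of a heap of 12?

0

Grundy values for subtraction set {1, 3, 7, 9}:
g(0) = mex{} = 0
g(1) = mex{0} = 1
g(2) = mex{1} = 0
g(3) = mex{0} = 1
g(4) = mex{1} = 0
g(5) = mex{0} = 1
g(6) = mex{1} = 0
g(7) = mex{0} = 1
g(8) = mex{1} = 0
g(9) = mex{0} = 1
g(10) = mex{1} = 0
g(11) = mex{0} = 1
g(12) = mex{1} = 0
So g(12) = 0.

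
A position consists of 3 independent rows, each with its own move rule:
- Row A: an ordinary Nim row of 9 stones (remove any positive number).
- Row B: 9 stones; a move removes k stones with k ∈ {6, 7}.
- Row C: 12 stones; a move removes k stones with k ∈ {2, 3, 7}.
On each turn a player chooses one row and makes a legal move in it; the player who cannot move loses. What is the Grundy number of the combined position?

9

Row A is a plain Nim row of size 9, so its Grundy value is 9.
Grundy values for row B (subtraction set {6, 7}):
k:     0  1  2  3  4  5  6  7  8  9
g(k):  0  0  0  0  0  0  1  1  1  1
So g(9) = 1.
Grundy values for row C (subtraction set {2, 3, 7}):
k:     0  1  2  3  4  5  6  7  8  9 10 11 12
g(k):  0  0  1  1  2  0  0  1  1  2  0  0  1
So g(12) = 1.
By the Sprague-Grundy theorem, the Grundy value of a sum of independent games is the XOR of the component values.
Combined value = 9 ⊕ 1 ⊕ 1 = 9.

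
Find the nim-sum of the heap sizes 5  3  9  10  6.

Nim-sum: 5 ^ 3 ^ 9 ^ 10 ^ 6 = 3.

3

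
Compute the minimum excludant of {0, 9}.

1

0 is in the set but 1 is not, so the mex is 1.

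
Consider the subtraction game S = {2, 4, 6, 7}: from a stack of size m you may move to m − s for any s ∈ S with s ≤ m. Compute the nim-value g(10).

Build the Grundy sequence with g(k) = mex{g(k−s) : s ∈ {2, 4, 6, 7}, s ≤ k}:
k:     0  1  2  3  4  5  6  7  8  9 10
g(k):  0  0  1  1  2  2  3  3  4  0  0
So g(10) = 0.

0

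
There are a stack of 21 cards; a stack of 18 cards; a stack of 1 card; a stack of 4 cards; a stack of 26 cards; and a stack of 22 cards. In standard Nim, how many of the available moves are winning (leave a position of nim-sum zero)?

1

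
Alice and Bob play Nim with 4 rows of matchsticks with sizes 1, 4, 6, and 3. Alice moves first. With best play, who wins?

Compute the nim-sum pairwise:
1 XOR 4 = 5
5 XOR 6 = 3
3 XOR 3 = 0
The nim-sum is 0, so this is a P-position: the player to move is in a losing position under optimal play; Alice is about to move from it and so loses — Bob wins.

Bob wins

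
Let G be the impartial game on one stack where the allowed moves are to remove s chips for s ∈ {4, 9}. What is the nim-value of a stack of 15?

Grundy values for subtraction set {4, 9}:
k:     0  1  2  3  4  5  6  7  8  9 10 11 12 13 14 15
g(k):  0  0  0  0  1  1  1  1  0  2  2  2  1  0  0  0
So g(15) = 0.

0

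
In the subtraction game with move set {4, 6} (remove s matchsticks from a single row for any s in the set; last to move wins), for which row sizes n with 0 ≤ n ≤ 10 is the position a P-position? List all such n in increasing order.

0, 1, 2, 3, 10

Compute g(0), g(1), … for moves {4, 6}:
g(0) = mex{} = 0
g(1) = mex{} = 0
g(2) = mex{} = 0
g(3) = mex{} = 0
g(4) = mex{0} = 1
g(5) = mex{0} = 1
g(6) = mex{0} = 1
g(7) = mex{0} = 1
g(8) = mex{0,1} = 2
g(9) = mex{0,1} = 2
g(10) = mex{1} = 0
The P-positions (g = 0) in 0..10 are 0, 1, 2, 3, 10.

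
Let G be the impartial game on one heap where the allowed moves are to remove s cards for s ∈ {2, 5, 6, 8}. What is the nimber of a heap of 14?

0

Compute g(0), g(1), … for moves {2, 5, 6, 8}:
g(0) = mex{} = 0
g(1) = mex{} = 0
g(2) = mex{0} = 1
g(3) = mex{0} = 1
g(4) = mex{1} = 0
g(5) = mex{0,1} = 2
g(6) = mex{0} = 1
g(7) = mex{0,1,2} = 3
g(8) = mex{0,1} = 2
g(9) = mex{0,1,3} = 2
g(10) = mex{0,1,2} = 3
g(11) = mex{1,2} = 0
g(12) = mex{0,1,3} = 2
g(13) = mex{0,2,3} = 1
g(14) = mex{1,2} = 0
So g(14) = 0.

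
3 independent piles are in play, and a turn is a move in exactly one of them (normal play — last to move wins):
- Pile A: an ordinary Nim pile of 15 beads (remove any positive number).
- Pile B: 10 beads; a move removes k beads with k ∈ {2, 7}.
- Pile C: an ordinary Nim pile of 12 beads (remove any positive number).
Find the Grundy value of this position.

3

Pile A is a plain Nim pile of size 15, so its Grundy value is 15.
For pile B, compute g(0), g(1), … with moves {2, 7}:
g(0) = mex{} = 0
g(1) = mex{} = 0
g(2) = mex{0} = 1
g(3) = mex{0} = 1
g(4) = mex{1} = 0
g(5) = mex{1} = 0
g(6) = mex{0} = 1
g(7) = mex{0} = 1
g(8) = mex{0,1} = 2
g(9) = mex{1} = 0
g(10) = mex{1,2} = 0
So g(10) = 0.
Pile C is a plain Nim pile of size 12, so its Grundy value is 12.
By the Sprague-Grundy theorem, the Grundy value of a sum of independent games is the XOR of the component values.
Combined value = 15 ⊕ 0 ⊕ 12 = 3.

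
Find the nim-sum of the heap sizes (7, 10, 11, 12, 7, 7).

10

Nim-sum: 7 ⊕ 10 ⊕ 11 ⊕ 12 ⊕ 7 ⊕ 7 = 10.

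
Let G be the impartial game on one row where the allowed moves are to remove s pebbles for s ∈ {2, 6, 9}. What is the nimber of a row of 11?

3

Compute g(0), g(1), … for moves {2, 6, 9}:
k:     0  1  2  3  4  5  6  7  8  9 10 11
g(k):  0  0  1  1  0  0  1  1  0  2  1  3
So g(11) = 3.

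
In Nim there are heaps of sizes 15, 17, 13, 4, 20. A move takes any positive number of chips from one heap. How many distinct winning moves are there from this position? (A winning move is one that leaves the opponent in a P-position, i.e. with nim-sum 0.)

1

Compute the nim-sum pairwise:
15 ⊕ 17 = 30
30 ⊕ 13 = 19
19 ⊕ 4 = 23
23 ⊕ 20 = 3
The overall nim-sum is X = 3. A heap of size p has a winning move iff p XOR X < p (reduce it to p XOR X).
  15: 15 XOR 3 = 12 < 15 — winning move (to 12).
  17: 17 XOR 3 = 18 ≥ 17 — no move.
  13: 13 XOR 3 = 14 ≥ 13 — no move.
  4: 4 XOR 3 = 7 ≥ 4 — no move.
  20: 20 XOR 3 = 23 ≥ 20 — no move.
That gives 1 winning move.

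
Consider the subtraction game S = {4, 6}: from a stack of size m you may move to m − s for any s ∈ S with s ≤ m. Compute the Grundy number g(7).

1

Compute g(0), g(1), … for moves {4, 6}:
k:     0  1  2  3  4  5  6  7
g(k):  0  0  0  0  1  1  1  1
So g(7) = 1.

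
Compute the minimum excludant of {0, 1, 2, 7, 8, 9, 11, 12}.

3

The values 0, 1, 2 are all present; 3 is the first non-negative integer missing from the set.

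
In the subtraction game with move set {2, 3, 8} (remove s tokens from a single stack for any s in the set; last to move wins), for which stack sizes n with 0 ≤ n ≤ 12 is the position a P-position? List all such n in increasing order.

0, 1, 5, 6, 10, 11

Grundy values for subtraction set {2, 3, 8}:
g(0) = mex{} = 0
g(1) = mex{} = 0
g(2) = mex{0} = 1
g(3) = mex{0} = 1
g(4) = mex{0,1} = 2
g(5) = mex{1} = 0
g(6) = mex{1,2} = 0
g(7) = mex{0,2} = 1
g(8) = mex{0} = 1
g(9) = mex{0,1} = 2
g(10) = mex{1} = 0
g(11) = mex{1,2} = 0
g(12) = mex{0,2} = 1
The P-positions (g = 0) in 0..12 are 0, 1, 5, 6, 10, 11.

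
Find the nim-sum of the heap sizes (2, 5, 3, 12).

Compute the nim-sum pairwise:
2 XOR 5 = 7
7 XOR 3 = 4
4 XOR 12 = 8

8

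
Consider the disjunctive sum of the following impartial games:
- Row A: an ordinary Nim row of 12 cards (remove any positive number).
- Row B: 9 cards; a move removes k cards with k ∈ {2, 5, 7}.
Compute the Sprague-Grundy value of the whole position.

14

Row A is a plain Nim row of size 12, so its Grundy value is 12.
For row B, compute g(0), g(1), … with moves {2, 5, 7}:
k:     0  1  2  3  4  5  6  7  8  9
g(k):  0  0  1  1  0  2  1  3  2  2
So g(9) = 2.
The value of a disjunctive sum is the nim-sum of the parts.
Combined value = 12 XOR 2 = 14.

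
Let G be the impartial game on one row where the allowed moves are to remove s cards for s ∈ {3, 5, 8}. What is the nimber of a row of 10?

3

Build the Grundy sequence with g(k) = mex{g(k−s) : s ∈ {3, 5, 8}, s ≤ k}:
k:     0  1  2  3  4  5  6  7  8  9 10
g(k):  0  0  0  1  1  1  2  2  2  3  3
So g(10) = 3.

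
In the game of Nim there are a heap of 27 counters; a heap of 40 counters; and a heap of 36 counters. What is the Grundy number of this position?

23

Nim-sum: 27 ^ 40 ^ 36 = 23.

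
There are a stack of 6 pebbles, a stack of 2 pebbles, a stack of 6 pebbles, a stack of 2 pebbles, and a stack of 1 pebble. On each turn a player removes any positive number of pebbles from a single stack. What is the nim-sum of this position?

1

Nim-sum: 6 ⊕ 2 ⊕ 6 ⊕ 2 ⊕ 1 = 1.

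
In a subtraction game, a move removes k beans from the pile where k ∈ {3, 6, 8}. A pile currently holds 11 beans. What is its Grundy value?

Grundy values for subtraction set {3, 6, 8}:
g(0) = mex{} = 0
g(1) = mex{} = 0
g(2) = mex{} = 0
g(3) = mex{0} = 1
g(4) = mex{0} = 1
g(5) = mex{0} = 1
g(6) = mex{0,1} = 2
g(7) = mex{0,1} = 2
g(8) = mex{0,1} = 2
g(9) = mex{0,1,2} = 3
g(10) = mex{0,1,2} = 3
g(11) = mex{1,2} = 0
So g(11) = 0.

0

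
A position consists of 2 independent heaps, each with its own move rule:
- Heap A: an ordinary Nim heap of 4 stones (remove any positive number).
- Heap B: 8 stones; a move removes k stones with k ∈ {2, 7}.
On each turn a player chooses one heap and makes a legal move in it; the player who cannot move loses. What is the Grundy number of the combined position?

Heap A is a plain Nim heap of size 4, so its Grundy value is 4.
For heap B, compute g(0), g(1), … with moves {2, 7}:
g(0) = mex{} = 0
g(1) = mex{} = 0
g(2) = mex{0} = 1
g(3) = mex{0} = 1
g(4) = mex{1} = 0
g(5) = mex{1} = 0
g(6) = mex{0} = 1
g(7) = mex{0} = 1
g(8) = mex{0,1} = 2
So g(8) = 2.
By the Sprague-Grundy theorem, the Grundy value of a sum of independent games is the XOR of the component values.
Combined value = 4 ⊕ 2 = 6.

6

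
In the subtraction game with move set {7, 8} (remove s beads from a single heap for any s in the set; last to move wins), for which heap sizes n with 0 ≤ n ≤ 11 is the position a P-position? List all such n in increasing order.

0, 1, 2, 3, 4, 5, 6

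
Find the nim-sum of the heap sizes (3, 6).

Compute the nim-sum pairwise:
3 ⊕ 6 = 5

5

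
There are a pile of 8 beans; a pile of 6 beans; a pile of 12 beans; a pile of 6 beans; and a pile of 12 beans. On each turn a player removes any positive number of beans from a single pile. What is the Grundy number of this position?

Write each in binary and XOR column by column:
  1000  (8)
  0110  (6)
  1100  (12)
  0110  (6)
  1100  (12)
  ----
  1000  (8)

8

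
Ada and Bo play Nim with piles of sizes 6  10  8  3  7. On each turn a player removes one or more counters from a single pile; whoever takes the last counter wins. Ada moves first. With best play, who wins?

Bo wins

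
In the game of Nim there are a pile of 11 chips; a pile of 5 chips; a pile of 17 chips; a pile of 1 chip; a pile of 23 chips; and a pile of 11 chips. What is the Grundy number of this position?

Compute the nim-sum pairwise:
11 ^ 5 = 14
14 ^ 17 = 31
31 ^ 1 = 30
30 ^ 23 = 9
9 ^ 11 = 2

2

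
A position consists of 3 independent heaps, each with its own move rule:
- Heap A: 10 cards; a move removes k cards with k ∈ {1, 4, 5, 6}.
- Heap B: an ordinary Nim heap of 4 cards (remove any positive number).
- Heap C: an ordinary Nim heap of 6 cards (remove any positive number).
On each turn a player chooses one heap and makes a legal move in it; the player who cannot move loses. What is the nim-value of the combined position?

3

For heap A, compute g(0), g(1), … with moves {1, 4, 5, 6}:
g(0) = mex{} = 0
g(1) = mex{0} = 1
g(2) = mex{1} = 0
g(3) = mex{0} = 1
g(4) = mex{0,1} = 2
g(5) = mex{0,1,2} = 3
g(6) = mex{0,1,3} = 2
g(7) = mex{0,1,2} = 3
g(8) = mex{0,1,2,3} = 4
g(9) = mex{1,2,3,4} = 0
g(10) = mex{0,2,3} = 1
So g(10) = 1.
Heap B is a plain Nim heap of size 4, so its Grundy value is 4.
Heap C is a plain Nim heap of size 6, so its Grundy value is 6.
By the Sprague-Grundy theorem, the Grundy value of a sum of independent games is the XOR of the component values.
Combined value = 1 ⊕ 4 ⊕ 6 = 3.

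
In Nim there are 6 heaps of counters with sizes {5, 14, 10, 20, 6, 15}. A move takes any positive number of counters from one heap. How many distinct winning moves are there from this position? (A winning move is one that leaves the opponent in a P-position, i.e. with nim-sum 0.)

1

Compute the nim-sum pairwise:
5 ^ 14 = 11
11 ^ 10 = 1
1 ^ 20 = 21
21 ^ 6 = 19
19 ^ 15 = 28
The overall nim-sum is X = 28. A heap of size p has a winning move iff p XOR X < p (reduce it to p XOR X).
  5: 5 XOR 28 = 25 ≥ 5 — no move.
  14: 14 XOR 28 = 18 ≥ 14 — no move.
  10: 10 XOR 28 = 22 ≥ 10 — no move.
  20: 20 XOR 28 = 8 < 20 — winning move (to 8).
  6: 6 XOR 28 = 26 ≥ 6 — no move.
  15: 15 XOR 28 = 19 ≥ 15 — no move.
That gives 1 winning move.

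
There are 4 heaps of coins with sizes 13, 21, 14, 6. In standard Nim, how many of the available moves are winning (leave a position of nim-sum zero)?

Compute the nim-sum pairwise:
13 ^ 21 = 24
24 ^ 14 = 22
22 ^ 6 = 16
The overall nim-sum is X = 16. A heap of size p has a winning move iff p XOR X < p (reduce it to p XOR X).
  13: 13 XOR 16 = 29 ≥ 13 — no move.
  21: 21 XOR 16 = 5 < 21 — winning move (to 5).
  14: 14 XOR 16 = 30 ≥ 14 — no move.
  6: 6 XOR 16 = 22 ≥ 6 — no move.
That gives 1 winning move.

1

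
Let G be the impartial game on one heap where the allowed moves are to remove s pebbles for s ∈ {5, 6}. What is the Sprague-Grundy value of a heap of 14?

Grundy values for subtraction set {5, 6}:
k:     0  1  2  3  4  5  6  7  8  9 10 11 12 13 14
g(k):  0  0  0  0  0  1  1  1  1  1  2  0  0  0  0
So g(14) = 0.

0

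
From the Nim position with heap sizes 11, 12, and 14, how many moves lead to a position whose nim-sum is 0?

3

In binary:
  1011  (11)
  1100  (12)
  1110  (14)
  ----
  1001  (9)
The overall nim-sum is X = 9. A heap of size p has a winning move iff p XOR X < p (reduce it to p XOR X).
  11: 11 XOR 9 = 2 < 11 — winning move (to 2).
  12: 12 XOR 9 = 5 < 12 — winning move (to 5).
  14: 14 XOR 9 = 7 < 14 — winning move (to 7).
That gives 3 winning moves.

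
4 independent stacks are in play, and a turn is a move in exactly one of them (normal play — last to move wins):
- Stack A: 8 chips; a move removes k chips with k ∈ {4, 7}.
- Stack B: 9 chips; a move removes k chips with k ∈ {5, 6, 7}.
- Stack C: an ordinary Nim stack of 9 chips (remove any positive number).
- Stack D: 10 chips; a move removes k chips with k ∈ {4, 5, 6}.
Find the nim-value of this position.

10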